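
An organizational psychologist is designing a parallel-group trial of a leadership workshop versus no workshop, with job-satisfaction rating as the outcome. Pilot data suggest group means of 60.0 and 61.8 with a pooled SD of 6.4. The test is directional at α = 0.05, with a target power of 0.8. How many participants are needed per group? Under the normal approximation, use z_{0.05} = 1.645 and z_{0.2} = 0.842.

n = 157 per group

Cohen's d = |M₁ − M₂| / SD_pooled = |60.0 − 61.8| / 6.4 = 1.8 / 6.4 = 0.281.
For two independent groups with equal n: n = 2·((z_{α} + z_β) / d)².
z_{α} + z_β = 1.645 + 0.842 = 2.487.
n = 2 × (2.487 / 0.281)² = 2 × 8.851² = 2 × 78.33 = 156.7.
Round up to the next whole participant.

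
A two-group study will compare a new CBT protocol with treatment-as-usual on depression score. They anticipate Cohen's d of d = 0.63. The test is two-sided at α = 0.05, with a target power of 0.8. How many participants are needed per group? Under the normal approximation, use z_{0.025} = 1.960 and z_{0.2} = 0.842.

n = 40 per group

For two independent groups with equal n: n = 2·((z_{α/2} + z_β) / d)².
z_{α/2} + z_β = 1.960 + 0.842 = 2.802.
n = 2 × (2.802 / 0.63)² = 2 × 4.448² = 2 × 19.78 = 39.6.
Round up to the next whole participant.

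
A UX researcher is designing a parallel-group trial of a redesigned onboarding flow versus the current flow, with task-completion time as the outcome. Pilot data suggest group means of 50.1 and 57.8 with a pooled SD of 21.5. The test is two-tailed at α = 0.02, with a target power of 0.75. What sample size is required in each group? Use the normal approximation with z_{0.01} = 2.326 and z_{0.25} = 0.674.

n = 141 per group

Cohen's d = |M₁ − M₂| / SD_pooled = |50.1 − 57.8| / 21.5 = 7.7 / 21.5 = 0.358.
For two independent groups with equal n: n = 2·((z_{α/2} + z_β) / d)².
z_{α/2} + z_β = 2.326 + 0.674 = 3.000.
n = 2 × (3.000 / 0.358)² = 2 × 8.380² = 2 × 70.22 = 140.4.
Round up to the next whole participant.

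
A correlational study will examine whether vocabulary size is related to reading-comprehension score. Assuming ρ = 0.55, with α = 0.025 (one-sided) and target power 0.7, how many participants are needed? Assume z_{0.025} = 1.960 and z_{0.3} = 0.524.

n = 20

Fisher's z: C = ½·ln((1+r)/(1−r)) = ½·ln(3.4444) = 0.6184.
n = ((z_{α} + z_β)/C)² + 3.
(1.960 + 0.524) / 0.6184 = 2.484 / 0.6184 = 4.017.
n = 4.017² + 3 = 16.13 + 3 = 19.1.
Round up.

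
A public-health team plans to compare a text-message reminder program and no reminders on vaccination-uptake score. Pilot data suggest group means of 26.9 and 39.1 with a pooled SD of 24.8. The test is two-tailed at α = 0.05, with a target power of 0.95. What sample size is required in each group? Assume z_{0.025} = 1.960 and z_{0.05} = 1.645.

Cohen's d = |M₁ − M₂| / SD_pooled = |26.9 − 39.1| / 24.8 = 12.2 / 24.8 = 0.492.
For two independent groups with equal n: n = 2·((z_{α/2} + z_β) / d)².
z_{α/2} + z_β = 1.960 + 1.645 = 3.605.
n = 2 × (3.605 / 0.492)² = 2 × 7.327² = 2 × 53.69 = 107.4.
Round up to the next whole participant.

n = 108 per group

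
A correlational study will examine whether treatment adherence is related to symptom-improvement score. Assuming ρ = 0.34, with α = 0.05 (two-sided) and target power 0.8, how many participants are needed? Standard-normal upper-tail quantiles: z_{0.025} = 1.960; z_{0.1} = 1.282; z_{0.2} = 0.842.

n = 66

Fisher's z: C = ½·ln((1+r)/(1−r)) = ½·ln(2.0303) = 0.3541.
n = ((z_{α/2} + z_β)/C)² + 3.
(1.960 + 0.842) / 0.3541 = 2.802 / 0.3541 = 7.913.
n = 7.913² + 3 = 62.62 + 3 = 65.6.
Round up.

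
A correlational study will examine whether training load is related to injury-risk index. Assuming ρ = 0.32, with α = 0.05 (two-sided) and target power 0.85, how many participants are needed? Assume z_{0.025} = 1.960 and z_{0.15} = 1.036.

Fisher's z: C = ½·ln((1+r)/(1−r)) = ½·ln(1.9412) = 0.3316.
n = ((z_{α/2} + z_β)/C)² + 3.
(1.960 + 1.036) / 0.3316 = 2.996 / 0.3316 = 9.035.
n = 9.035² + 3 = 81.63 + 3 = 84.6.
Round up.

n = 85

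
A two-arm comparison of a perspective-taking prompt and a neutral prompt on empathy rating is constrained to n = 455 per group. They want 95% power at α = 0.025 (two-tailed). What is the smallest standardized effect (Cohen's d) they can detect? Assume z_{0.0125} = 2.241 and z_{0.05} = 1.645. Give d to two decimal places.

For two independent groups of n = 455 each: d_min = (z_{α/2} + z_β)·√(2/n).
z-sum = 2.241 + 1.645 = 3.886.
d_min = 3.886 × √(2/455) = 3.886 × 0.0663 = 0.258.

d_min ≈ 0.26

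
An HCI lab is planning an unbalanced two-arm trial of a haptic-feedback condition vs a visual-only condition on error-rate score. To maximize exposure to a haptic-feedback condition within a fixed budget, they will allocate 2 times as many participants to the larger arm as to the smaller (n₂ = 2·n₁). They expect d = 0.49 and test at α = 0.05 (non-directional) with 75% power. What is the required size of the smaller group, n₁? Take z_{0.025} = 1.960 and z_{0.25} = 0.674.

With allocation ratio k = n₂/n₁ = 2, Var(x̄₁−x̄₂) = σ²(1/n₁ + 1/(k·n₁)) = σ²·(k+1)/(k·n₁).
So n₁ = (1 + 1/k)·((z_{α/2} + z_β)/d)² = 1.500 × (2.634/0.49)².
n₁ = 1.500 × 28.90 = 43.3.
Round up: n₁ = 44, giving n₂ = 2 × 44 = 88.

n₁ = 44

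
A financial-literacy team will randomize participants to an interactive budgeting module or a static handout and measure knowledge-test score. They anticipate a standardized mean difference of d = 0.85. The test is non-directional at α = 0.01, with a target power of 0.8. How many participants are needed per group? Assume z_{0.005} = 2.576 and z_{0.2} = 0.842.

For two independent groups with equal n: n = 2·((z_{α/2} + z_β) / d)².
z_{α/2} + z_β = 2.576 + 0.842 = 3.418.
n = 2 × (3.418 / 0.85)² = 2 × 4.021² = 2 × 16.17 = 32.3.
Round up to the next whole participant.

n = 33 per group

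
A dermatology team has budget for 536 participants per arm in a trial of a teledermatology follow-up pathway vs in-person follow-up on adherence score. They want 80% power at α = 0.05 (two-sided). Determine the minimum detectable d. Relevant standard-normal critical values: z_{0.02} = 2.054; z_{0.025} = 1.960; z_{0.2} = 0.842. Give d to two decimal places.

d_min ≈ 0.17

For two independent groups of n = 536 each: d_min = (z_{α/2} + z_β)·√(2/n).
z-sum = 1.960 + 0.842 = 2.802.
d_min = 2.802 × √(2/536) = 2.802 × 0.0611 = 0.171.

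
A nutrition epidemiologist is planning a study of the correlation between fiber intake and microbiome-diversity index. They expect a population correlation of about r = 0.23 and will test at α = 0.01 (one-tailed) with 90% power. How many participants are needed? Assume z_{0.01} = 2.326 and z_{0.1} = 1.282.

n = 241

Fisher's z: C = ½·ln((1+r)/(1−r)) = ½·ln(1.5974) = 0.2342.
n = ((z_{α} + z_β)/C)² + 3.
(2.326 + 1.282) / 0.2342 = 3.608 / 0.2342 = 15.406.
n = 15.406² + 3 = 237.33 + 3 = 240.3.
Round up.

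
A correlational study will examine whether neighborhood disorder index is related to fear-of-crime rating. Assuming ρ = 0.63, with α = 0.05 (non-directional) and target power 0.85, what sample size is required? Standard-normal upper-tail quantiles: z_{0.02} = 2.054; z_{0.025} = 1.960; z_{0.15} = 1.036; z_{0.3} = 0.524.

n = 20

Fisher's z: C = ½·ln((1+r)/(1−r)) = ½·ln(4.4054) = 0.7414.
n = ((z_{α/2} + z_β)/C)² + 3.
(1.960 + 1.036) / 0.7414 = 2.996 / 0.7414 = 4.041.
n = 4.041² + 3 = 16.33 + 3 = 19.3.
Round up.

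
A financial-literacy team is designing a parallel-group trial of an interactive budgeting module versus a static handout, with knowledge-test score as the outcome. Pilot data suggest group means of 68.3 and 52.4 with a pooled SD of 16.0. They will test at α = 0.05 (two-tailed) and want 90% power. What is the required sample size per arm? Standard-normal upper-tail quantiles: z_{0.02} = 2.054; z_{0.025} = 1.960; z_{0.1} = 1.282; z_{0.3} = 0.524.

Cohen's d = |M₁ − M₂| / SD_pooled = |68.3 − 52.4| / 16.0 = 15.9 / 16.0 = 0.994.
For two independent groups with equal n: n = 2·((z_{α/2} + z_β) / d)².
z_{α/2} + z_β = 1.960 + 1.282 = 3.242.
n = 2 × (3.242 / 0.994)² = 2 × 3.262² = 2 × 10.64 = 21.3.
Round up to the next whole participant.

n = 22 per group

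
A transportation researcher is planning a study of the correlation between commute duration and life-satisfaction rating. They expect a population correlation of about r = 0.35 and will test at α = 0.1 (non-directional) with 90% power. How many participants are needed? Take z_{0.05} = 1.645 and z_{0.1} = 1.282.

Fisher's z: C = ½·ln((1+r)/(1−r)) = ½·ln(2.0769) = 0.3654.
n = ((z_{α/2} + z_β)/C)² + 3.
(1.645 + 1.282) / 0.3654 = 2.927 / 0.3654 = 8.010.
n = 8.010² + 3 = 64.17 + 3 = 67.2.
Round up.

n = 68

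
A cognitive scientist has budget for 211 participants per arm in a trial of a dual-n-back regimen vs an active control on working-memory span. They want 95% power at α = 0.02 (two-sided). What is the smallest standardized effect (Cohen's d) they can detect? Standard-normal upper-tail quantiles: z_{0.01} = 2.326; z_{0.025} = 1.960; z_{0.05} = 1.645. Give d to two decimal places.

d_min ≈ 0.39

For two independent groups of n = 211 each: d_min = (z_{α/2} + z_β)·√(2/n).
z-sum = 2.326 + 1.645 = 3.971.
d_min = 3.971 × √(2/211) = 3.971 × 0.0974 = 0.387.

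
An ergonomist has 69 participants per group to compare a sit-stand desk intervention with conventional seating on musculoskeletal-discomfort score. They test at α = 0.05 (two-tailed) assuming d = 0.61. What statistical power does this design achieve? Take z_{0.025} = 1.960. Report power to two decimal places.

power ≈ 0.95

For two equal groups, power = Φ(d·√(n/2) − z_{α/2}).
d·√(n/2) = 0.61 × √(69/2) = 0.61 × 5.874 = 3.583.
z_β = 3.583 − 1.960 = 1.623.
Power = Φ(1.623) = 0.948.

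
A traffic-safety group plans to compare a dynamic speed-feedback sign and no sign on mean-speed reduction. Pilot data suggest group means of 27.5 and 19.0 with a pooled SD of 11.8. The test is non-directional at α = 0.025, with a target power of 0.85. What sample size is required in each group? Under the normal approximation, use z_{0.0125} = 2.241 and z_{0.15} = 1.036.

n = 42 per group

Cohen's d = |M₁ − M₂| / SD_pooled = |27.5 − 19.0| / 11.8 = 8.5 / 11.8 = 0.720.
For two independent groups with equal n: n = 2·((z_{α/2} + z_β) / d)².
z_{α/2} + z_β = 2.241 + 1.036 = 3.277.
n = 2 × (3.277 / 0.720)² = 2 × 4.551² = 2 × 20.72 = 41.4.
Round up to the next whole participant.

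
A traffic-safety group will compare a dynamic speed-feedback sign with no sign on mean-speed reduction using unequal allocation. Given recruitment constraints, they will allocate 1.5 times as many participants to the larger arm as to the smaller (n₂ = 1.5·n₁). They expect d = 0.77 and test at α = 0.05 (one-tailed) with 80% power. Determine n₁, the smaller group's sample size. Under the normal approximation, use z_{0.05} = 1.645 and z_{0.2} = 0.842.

n₁ = 18

With allocation ratio k = n₂/n₁ = 1.5, Var(x̄₁−x̄₂) = σ²(1/n₁ + 1/(k·n₁)) = σ²·(k+1)/(k·n₁).
So n₁ = (1 + 1/k)·((z_{α} + z_β)/d)² = 1.667 × (2.487/0.77)².
n₁ = 1.667 × 10.43 = 17.4.
Round up: n₁ = 18, giving n₂ = 1.5 × 18 = 27.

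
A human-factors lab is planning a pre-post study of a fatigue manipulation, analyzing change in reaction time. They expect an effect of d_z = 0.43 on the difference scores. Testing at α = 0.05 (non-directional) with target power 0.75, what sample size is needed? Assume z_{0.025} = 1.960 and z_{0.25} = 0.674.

n = 38 pairs

For a paired (one-sample on differences) test: n = ((z_{α/2} + z_β) / d)².
z_{α/2} + z_β = 1.960 + 0.674 = 2.634.
n = (2.634 / 0.43)² = 6.126² = 37.52.
Round up.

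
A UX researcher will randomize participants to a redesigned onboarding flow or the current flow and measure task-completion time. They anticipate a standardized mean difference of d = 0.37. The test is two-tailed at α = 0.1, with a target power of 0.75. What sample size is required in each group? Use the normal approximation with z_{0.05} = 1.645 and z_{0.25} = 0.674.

For two independent groups with equal n: n = 2·((z_{α/2} + z_β) / d)².
z_{α/2} + z_β = 1.645 + 0.674 = 2.319.
n = 2 × (2.319 / 0.37)² = 2 × 6.268² = 2 × 39.28 = 78.6.
Round up to the next whole participant.

n = 79 per group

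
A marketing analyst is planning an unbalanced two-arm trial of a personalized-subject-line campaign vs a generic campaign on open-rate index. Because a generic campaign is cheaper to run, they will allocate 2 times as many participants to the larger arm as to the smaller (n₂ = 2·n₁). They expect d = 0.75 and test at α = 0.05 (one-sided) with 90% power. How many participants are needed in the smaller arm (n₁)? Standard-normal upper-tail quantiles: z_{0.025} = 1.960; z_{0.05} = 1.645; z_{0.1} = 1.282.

n₁ = 23

With allocation ratio k = n₂/n₁ = 2, Var(x̄₁−x̄₂) = σ²(1/n₁ + 1/(k·n₁)) = σ²·(k+1)/(k·n₁).
So n₁ = (1 + 1/k)·((z_{α} + z_β)/d)² = 1.500 × (2.927/0.75)².
n₁ = 1.500 × 15.23 = 22.8.
Round up: n₁ = 23, giving n₂ = 2 × 23 = 46.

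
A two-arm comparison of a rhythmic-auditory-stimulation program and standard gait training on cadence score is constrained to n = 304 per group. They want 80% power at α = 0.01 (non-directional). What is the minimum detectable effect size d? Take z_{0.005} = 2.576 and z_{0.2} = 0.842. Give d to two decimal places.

d_min ≈ 0.28

For two independent groups of n = 304 each: d_min = (z_{α/2} + z_β)·√(2/n).
z-sum = 2.576 + 0.842 = 3.418.
d_min = 3.418 × √(2/304) = 3.418 × 0.0811 = 0.277.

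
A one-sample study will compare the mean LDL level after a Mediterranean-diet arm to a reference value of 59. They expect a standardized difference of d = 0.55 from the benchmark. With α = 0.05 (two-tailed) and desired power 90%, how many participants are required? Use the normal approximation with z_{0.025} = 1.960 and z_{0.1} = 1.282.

n = 35

For a one-sample test: n = ((z_{α/2} + z_β) / d)².
z_{α/2} + z_β = 1.960 + 1.282 = 3.242.
n = (3.242 / 0.55)² = 5.895² = 34.75.
Round up.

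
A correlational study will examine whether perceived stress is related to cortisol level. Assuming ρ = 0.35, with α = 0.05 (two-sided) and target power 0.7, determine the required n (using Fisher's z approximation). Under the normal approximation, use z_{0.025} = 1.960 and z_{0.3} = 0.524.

n = 50

Fisher's z: C = ½·ln((1+r)/(1−r)) = ½·ln(2.0769) = 0.3654.
n = ((z_{α/2} + z_β)/C)² + 3.
(1.960 + 0.524) / 0.3654 = 2.484 / 0.3654 = 6.798.
n = 6.798² + 3 = 46.21 + 3 = 49.2.
Round up.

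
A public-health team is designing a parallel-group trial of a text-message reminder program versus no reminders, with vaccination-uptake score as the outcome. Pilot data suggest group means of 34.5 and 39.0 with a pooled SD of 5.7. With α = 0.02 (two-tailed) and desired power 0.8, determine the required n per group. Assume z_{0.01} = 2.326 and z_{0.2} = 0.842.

n = 33 per group

Cohen's d = |M₁ − M₂| / SD_pooled = |34.5 − 39.0| / 5.7 = 4.5 / 5.7 = 0.789.
For two independent groups with equal n: n = 2·((z_{α/2} + z_β) / d)².
z_{α/2} + z_β = 2.326 + 0.842 = 3.168.
n = 2 × (3.168 / 0.789)² = 2 × 4.015² = 2 × 16.12 = 32.2.
Round up to the next whole participant.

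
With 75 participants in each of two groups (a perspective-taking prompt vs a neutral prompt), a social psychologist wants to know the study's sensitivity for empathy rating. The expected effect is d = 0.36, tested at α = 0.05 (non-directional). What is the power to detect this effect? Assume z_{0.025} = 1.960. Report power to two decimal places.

For two equal groups, power = Φ(d·√(n/2) − z_{α/2}).
d·√(n/2) = 0.36 × √(75/2) = 0.36 × 6.124 = 2.205.
z_β = 2.205 − 1.960 = 0.245.
Power = Φ(0.245) = 0.597.

power ≈ 0.60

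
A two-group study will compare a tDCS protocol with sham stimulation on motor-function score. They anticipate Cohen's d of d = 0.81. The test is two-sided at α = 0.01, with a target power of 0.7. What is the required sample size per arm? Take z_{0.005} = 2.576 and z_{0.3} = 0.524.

n = 30 per group

For two independent groups with equal n: n = 2·((z_{α/2} + z_β) / d)².
z_{α/2} + z_β = 2.576 + 0.524 = 3.100.
n = 2 × (3.100 / 0.81)² = 2 × 3.827² = 2 × 14.65 = 29.3.
Round up to the next whole participant.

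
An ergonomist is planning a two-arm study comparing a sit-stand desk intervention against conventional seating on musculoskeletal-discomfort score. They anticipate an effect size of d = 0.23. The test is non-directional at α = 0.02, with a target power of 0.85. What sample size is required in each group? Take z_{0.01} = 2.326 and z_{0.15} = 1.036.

n = 428 per group

For two independent groups with equal n: n = 2·((z_{α/2} + z_β) / d)².
z_{α/2} + z_β = 2.326 + 1.036 = 3.362.
n = 2 × (3.362 / 0.23)² = 2 × 14.617² = 2 × 213.67 = 427.3.
Round up to the next whole participant.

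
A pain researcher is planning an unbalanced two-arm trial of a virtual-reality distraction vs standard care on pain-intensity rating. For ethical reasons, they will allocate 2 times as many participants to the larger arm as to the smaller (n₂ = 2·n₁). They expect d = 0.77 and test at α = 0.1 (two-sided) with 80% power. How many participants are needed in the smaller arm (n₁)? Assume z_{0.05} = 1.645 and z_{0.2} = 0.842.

With allocation ratio k = n₂/n₁ = 2, Var(x̄₁−x̄₂) = σ²(1/n₁ + 1/(k·n₁)) = σ²·(k+1)/(k·n₁).
So n₁ = (1 + 1/k)·((z_{α/2} + z_β)/d)² = 1.500 × (2.487/0.77)².
n₁ = 1.500 × 10.43 = 15.6.
Round up: n₁ = 16, giving n₂ = 2 × 16 = 32.

n₁ = 16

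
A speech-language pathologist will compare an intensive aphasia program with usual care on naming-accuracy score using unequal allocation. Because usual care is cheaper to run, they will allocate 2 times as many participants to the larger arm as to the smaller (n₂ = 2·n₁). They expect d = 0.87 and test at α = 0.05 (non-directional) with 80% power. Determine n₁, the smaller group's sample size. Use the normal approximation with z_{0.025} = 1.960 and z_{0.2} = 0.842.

n₁ = 16

With allocation ratio k = n₂/n₁ = 2, Var(x̄₁−x̄₂) = σ²(1/n₁ + 1/(k·n₁)) = σ²·(k+1)/(k·n₁).
So n₁ = (1 + 1/k)·((z_{α/2} + z_β)/d)² = 1.500 × (2.802/0.87)².
n₁ = 1.500 × 10.37 = 15.6.
Round up: n₁ = 16, giving n₂ = 2 × 16 = 32.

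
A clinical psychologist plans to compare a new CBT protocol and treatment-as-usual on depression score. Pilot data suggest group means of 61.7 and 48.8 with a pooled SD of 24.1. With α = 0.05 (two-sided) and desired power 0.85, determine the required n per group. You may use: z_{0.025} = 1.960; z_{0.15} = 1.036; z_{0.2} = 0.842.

n = 63 per group

Cohen's d = |M₁ − M₂| / SD_pooled = |61.7 − 48.8| / 24.1 = 12.9 / 24.1 = 0.535.
For two independent groups with equal n: n = 2·((z_{α/2} + z_β) / d)².
z_{α/2} + z_β = 1.960 + 1.036 = 2.996.
n = 2 × (2.996 / 0.535)² = 2 × 5.600² = 2 × 31.36 = 62.7.
Round up to the next whole participant.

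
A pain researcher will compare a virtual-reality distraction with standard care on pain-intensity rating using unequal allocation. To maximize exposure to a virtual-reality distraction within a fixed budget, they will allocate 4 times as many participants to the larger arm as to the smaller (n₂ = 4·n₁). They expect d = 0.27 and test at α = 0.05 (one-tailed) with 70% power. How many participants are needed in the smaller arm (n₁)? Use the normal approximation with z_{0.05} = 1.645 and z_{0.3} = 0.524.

With allocation ratio k = n₂/n₁ = 4, Var(x̄₁−x̄₂) = σ²(1/n₁ + 1/(k·n₁)) = σ²·(k+1)/(k·n₁).
So n₁ = (1 + 1/k)·((z_{α} + z_β)/d)² = 1.250 × (2.169/0.27)².
n₁ = 1.250 × 64.53 = 80.7.
Round up: n₁ = 81, giving n₂ = 4 × 81 = 324.

n₁ = 81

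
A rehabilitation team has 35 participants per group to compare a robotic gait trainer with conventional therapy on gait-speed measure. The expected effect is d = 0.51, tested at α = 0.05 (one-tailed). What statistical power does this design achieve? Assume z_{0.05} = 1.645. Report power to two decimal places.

power ≈ 0.69

For two equal groups, power = Φ(d·√(n/2) − z_{α}).
d·√(n/2) = 0.51 × √(35/2) = 0.51 × 4.183 = 2.133.
z_β = 2.133 − 1.645 = 0.488.
Power = Φ(0.488) = 0.687.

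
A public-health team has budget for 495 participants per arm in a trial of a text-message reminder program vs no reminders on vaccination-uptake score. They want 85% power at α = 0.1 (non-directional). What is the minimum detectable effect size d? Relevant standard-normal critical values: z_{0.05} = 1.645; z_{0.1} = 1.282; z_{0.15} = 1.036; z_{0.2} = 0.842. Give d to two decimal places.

For two independent groups of n = 495 each: d_min = (z_{α/2} + z_β)·√(2/n).
z-sum = 1.645 + 1.036 = 2.681.
d_min = 2.681 × √(2/495) = 2.681 × 0.0636 = 0.170.

d_min ≈ 0.17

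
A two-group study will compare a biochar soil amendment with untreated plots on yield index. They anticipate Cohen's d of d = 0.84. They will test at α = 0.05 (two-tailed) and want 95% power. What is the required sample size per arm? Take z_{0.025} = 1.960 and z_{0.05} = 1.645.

n = 37 per group

For two independent groups with equal n: n = 2·((z_{α/2} + z_β) / d)².
z_{α/2} + z_β = 1.960 + 1.645 = 3.605.
n = 2 × (3.605 / 0.84)² = 2 × 4.292² = 2 × 18.42 = 36.8.
Round up to the next whole participant.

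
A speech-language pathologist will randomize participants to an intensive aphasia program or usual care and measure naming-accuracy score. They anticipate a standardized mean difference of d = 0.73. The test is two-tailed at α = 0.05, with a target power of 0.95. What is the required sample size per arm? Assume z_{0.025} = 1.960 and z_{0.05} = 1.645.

n = 49 per group

For two independent groups with equal n: n = 2·((z_{α/2} + z_β) / d)².
z_{α/2} + z_β = 1.960 + 1.645 = 3.605.
n = 2 × (3.605 / 0.73)² = 2 × 4.938² = 2 × 24.39 = 48.8.
Round up to the next whole participant.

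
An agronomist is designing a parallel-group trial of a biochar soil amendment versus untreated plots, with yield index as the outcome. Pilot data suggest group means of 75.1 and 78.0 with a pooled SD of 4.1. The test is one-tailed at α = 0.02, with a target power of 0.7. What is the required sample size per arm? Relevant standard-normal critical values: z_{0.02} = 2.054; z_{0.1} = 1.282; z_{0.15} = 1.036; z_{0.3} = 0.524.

n = 27 per group

Cohen's d = |M₁ − M₂| / SD_pooled = |75.1 − 78.0| / 4.1 = 2.9 / 4.1 = 0.707.
For two independent groups with equal n: n = 2·((z_{α} + z_β) / d)².
z_{α} + z_β = 2.054 + 0.524 = 2.578.
n = 2 × (2.578 / 0.707)² = 2 × 3.646² = 2 × 13.30 = 26.6.
Round up to the next whole participant.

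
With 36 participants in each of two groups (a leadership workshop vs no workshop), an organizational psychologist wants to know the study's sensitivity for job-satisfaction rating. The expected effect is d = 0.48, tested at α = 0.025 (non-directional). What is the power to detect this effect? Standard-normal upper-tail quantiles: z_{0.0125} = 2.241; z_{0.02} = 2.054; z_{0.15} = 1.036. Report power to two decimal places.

For two equal groups, power = Φ(d·√(n/2) − z_{α/2}).
d·√(n/2) = 0.48 × √(36/2) = 0.48 × 4.243 = 2.036.
z_β = 2.036 − 2.241 = -0.205.
Power = Φ(-0.205) = 0.419.

power ≈ 0.42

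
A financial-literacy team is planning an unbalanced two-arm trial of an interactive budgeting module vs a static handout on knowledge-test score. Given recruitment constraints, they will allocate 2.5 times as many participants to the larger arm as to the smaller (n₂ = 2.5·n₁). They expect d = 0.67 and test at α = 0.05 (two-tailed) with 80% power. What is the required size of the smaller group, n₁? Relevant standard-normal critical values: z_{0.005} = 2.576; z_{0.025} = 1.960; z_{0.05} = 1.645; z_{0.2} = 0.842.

With allocation ratio k = n₂/n₁ = 2.5, Var(x̄₁−x̄₂) = σ²(1/n₁ + 1/(k·n₁)) = σ²·(k+1)/(k·n₁).
So n₁ = (1 + 1/k)·((z_{α/2} + z_β)/d)² = 1.400 × (2.802/0.67)².
n₁ = 1.400 × 17.49 = 24.5.
Round up: n₁ = 25, giving n₂ = ⌈2.5 × 25⌉ = ⌈62.5⌉ = 63.

n₁ = 25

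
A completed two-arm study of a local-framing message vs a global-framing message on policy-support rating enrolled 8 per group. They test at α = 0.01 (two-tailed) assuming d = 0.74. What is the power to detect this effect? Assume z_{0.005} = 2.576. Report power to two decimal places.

For two equal groups, power = Φ(d·√(n/2) − z_{α/2}).
d·√(n/2) = 0.74 × √(8/2) = 0.74 × 2.000 = 1.480.
z_β = 1.480 − 2.576 = -1.096.
Power = Φ(-1.096) = 0.137.

power ≈ 0.14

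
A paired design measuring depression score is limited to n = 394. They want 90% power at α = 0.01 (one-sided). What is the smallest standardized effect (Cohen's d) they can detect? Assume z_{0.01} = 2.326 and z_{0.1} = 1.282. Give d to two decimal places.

d_min ≈ 0.18

For a single sample (or paired design) of n = 394: d_min = (z_{α} + z_β)/√n.
z-sum = 2.326 + 1.282 = 3.608.
d_min = 3.608 / √394 = 3.608 / 19.849 = 0.182.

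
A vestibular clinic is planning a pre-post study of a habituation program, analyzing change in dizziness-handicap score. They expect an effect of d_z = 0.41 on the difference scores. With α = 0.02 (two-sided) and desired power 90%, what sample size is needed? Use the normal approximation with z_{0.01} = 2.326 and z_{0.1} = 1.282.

n = 78 pairs

For a paired (one-sample on differences) test: n = ((z_{α/2} + z_β) / d)².
z_{α/2} + z_β = 2.326 + 1.282 = 3.608.
n = (3.608 / 0.41)² = 8.800² = 77.44.
Round up.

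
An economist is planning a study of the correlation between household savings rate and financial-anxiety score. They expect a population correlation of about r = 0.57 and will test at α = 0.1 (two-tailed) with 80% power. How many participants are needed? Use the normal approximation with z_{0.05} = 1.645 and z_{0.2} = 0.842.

n = 18

Fisher's z: C = ½·ln((1+r)/(1−r)) = ½·ln(3.6512) = 0.6475.
n = ((z_{α/2} + z_β)/C)² + 3.
(1.645 + 0.842) / 0.6475 = 2.487 / 0.6475 = 3.841.
n = 3.841² + 3 = 14.75 + 3 = 17.8.
Round up.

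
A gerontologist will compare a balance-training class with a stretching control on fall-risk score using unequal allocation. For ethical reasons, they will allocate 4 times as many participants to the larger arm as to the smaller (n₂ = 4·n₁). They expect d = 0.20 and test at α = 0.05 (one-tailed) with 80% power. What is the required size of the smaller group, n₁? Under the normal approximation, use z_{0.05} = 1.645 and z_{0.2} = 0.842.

n₁ = 194

With allocation ratio k = n₂/n₁ = 4, Var(x̄₁−x̄₂) = σ²(1/n₁ + 1/(k·n₁)) = σ²·(k+1)/(k·n₁).
So n₁ = (1 + 1/k)·((z_{α} + z_β)/d)² = 1.250 × (2.487/0.20)².
n₁ = 1.250 × 154.63 = 193.3.
Round up: n₁ = 194, giving n₂ = 4 × 194 = 776.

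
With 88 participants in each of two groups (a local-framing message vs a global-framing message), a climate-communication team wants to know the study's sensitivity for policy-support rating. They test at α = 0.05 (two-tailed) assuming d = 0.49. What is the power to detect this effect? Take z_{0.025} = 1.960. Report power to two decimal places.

power ≈ 0.90

For two equal groups, power = Φ(d·√(n/2) − z_{α/2}).
d·√(n/2) = 0.49 × √(88/2) = 0.49 × 6.633 = 3.250.
z_β = 3.250 − 1.960 = 1.290.
Power = Φ(1.290) = 0.902.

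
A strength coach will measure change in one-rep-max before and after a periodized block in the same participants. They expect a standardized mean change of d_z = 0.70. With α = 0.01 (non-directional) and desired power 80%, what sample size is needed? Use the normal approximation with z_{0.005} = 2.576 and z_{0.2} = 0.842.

n = 24 pairs

For a paired (one-sample on differences) test: n = ((z_{α/2} + z_β) / d)².
z_{α/2} + z_β = 2.576 + 0.842 = 3.418.
n = (3.418 / 0.70)² = 4.883² = 23.84.
Round up.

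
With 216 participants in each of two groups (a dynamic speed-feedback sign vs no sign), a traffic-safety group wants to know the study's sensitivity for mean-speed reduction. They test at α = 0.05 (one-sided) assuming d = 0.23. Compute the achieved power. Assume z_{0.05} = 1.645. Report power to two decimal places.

power ≈ 0.77

For two equal groups, power = Φ(d·√(n/2) − z_{α}).
d·√(n/2) = 0.23 × √(216/2) = 0.23 × 10.392 = 2.390.
z_β = 2.390 − 1.645 = 0.745.
Power = Φ(0.745) = 0.772.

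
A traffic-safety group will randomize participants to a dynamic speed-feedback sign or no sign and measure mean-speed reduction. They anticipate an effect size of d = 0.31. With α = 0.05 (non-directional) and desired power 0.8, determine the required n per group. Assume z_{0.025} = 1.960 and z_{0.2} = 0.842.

For two independent groups with equal n: n = 2·((z_{α/2} + z_β) / d)².
z_{α/2} + z_β = 1.960 + 0.842 = 2.802.
n = 2 × (2.802 / 0.31)² = 2 × 9.039² = 2 × 81.70 = 163.4.
Round up to the next whole participant.

n = 164 per group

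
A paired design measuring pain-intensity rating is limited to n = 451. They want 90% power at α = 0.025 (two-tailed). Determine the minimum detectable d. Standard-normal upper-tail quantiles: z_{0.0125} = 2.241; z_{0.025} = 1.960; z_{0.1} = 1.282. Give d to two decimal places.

For a single sample (or paired design) of n = 451: d_min = (z_{α/2} + z_β)/√n.
z-sum = 2.241 + 1.282 = 3.523.
d_min = 3.523 / √451 = 3.523 / 21.237 = 0.166.

d_min ≈ 0.17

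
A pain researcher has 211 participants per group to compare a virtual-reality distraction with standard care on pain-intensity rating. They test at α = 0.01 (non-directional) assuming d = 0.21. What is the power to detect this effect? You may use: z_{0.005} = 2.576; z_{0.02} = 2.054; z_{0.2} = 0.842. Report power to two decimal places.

For two equal groups, power = Φ(d·√(n/2) − z_{α/2}).
d·√(n/2) = 0.21 × √(211/2) = 0.21 × 10.271 = 2.157.
z_β = 2.157 − 2.576 = -0.419.
Power = Φ(-0.419) = 0.338.

power ≈ 0.34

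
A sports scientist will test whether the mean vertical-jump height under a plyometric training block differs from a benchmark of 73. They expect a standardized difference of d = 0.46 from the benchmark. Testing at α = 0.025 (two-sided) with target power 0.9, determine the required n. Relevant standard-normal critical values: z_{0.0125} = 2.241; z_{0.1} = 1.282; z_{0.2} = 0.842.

For a one-sample test: n = ((z_{α/2} + z_β) / d)².
z_{α/2} + z_β = 2.241 + 1.282 = 3.523.
n = (3.523 / 0.46)² = 7.659² = 58.66.
Round up.

n = 59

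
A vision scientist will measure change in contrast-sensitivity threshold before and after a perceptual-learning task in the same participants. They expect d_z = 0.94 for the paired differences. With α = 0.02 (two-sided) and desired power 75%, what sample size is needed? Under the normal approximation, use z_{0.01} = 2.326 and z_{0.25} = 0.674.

For a paired (one-sample on differences) test: n = ((z_{α/2} + z_β) / d)².
z_{α/2} + z_β = 2.326 + 0.674 = 3.000.
n = (3.000 / 0.94)² = 3.191² = 10.19.
Round up.

n = 11 pairs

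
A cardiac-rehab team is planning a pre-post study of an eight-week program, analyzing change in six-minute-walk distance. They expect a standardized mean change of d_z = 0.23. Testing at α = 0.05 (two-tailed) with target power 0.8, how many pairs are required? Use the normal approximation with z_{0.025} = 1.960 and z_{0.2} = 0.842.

n = 149 pairs

For a paired (one-sample on differences) test: n = ((z_{α/2} + z_β) / d)².
z_{α/2} + z_β = 1.960 + 0.842 = 2.802.
n = (2.802 / 0.23)² = 12.183² = 148.42.
Round up.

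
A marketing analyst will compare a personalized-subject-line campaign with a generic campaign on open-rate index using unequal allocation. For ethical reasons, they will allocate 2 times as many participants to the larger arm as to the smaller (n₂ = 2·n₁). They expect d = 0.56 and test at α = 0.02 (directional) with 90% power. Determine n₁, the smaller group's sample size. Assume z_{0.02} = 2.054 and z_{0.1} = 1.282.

With allocation ratio k = n₂/n₁ = 2, Var(x̄₁−x̄₂) = σ²(1/n₁ + 1/(k·n₁)) = σ²·(k+1)/(k·n₁).
So n₁ = (1 + 1/k)·((z_{α} + z_β)/d)² = 1.500 × (3.336/0.56)².
n₁ = 1.500 × 35.49 = 53.2.
Round up: n₁ = 54, giving n₂ = 2 × 54 = 108.

n₁ = 54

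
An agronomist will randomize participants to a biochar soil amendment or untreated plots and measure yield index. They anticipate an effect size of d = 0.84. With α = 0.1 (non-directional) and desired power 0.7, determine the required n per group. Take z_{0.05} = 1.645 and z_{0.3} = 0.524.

n = 14 per group

For two independent groups with equal n: n = 2·((z_{α/2} + z_β) / d)².
z_{α/2} + z_β = 1.645 + 0.524 = 2.169.
n = 2 × (2.169 / 0.84)² = 2 × 2.582² = 2 × 6.67 = 13.3.
Round up to the next whole participant.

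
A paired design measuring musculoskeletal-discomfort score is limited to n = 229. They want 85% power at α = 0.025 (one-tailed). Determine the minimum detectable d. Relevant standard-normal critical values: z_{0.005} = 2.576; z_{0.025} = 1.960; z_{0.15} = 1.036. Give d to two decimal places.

d_min ≈ 0.20

For a single sample (or paired design) of n = 229: d_min = (z_{α} + z_β)/√n.
z-sum = 1.960 + 1.036 = 2.996.
d_min = 2.996 / √229 = 2.996 / 15.133 = 0.198.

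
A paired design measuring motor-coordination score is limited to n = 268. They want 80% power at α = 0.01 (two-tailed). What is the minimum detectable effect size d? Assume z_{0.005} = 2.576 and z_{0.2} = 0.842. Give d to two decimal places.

d_min ≈ 0.21

For a single sample (or paired design) of n = 268: d_min = (z_{α/2} + z_β)/√n.
z-sum = 2.576 + 0.842 = 3.418.
d_min = 3.418 / √268 = 3.418 / 16.371 = 0.209.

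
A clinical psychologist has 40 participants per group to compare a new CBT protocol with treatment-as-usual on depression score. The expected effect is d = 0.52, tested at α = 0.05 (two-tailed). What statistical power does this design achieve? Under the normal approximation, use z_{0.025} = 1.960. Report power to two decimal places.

For two equal groups, power = Φ(d·√(n/2) − z_{α/2}).
d·√(n/2) = 0.52 × √(40/2) = 0.52 × 4.472 = 2.326.
z_β = 2.326 − 1.960 = 0.366.
Power = Φ(0.366) = 0.643.

power ≈ 0.64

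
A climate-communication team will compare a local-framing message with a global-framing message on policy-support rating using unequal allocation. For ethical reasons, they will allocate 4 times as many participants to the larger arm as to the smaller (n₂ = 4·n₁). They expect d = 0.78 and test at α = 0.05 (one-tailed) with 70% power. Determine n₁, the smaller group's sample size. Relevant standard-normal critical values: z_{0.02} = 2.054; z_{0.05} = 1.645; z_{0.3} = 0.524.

n₁ = 10

With allocation ratio k = n₂/n₁ = 4, Var(x̄₁−x̄₂) = σ²(1/n₁ + 1/(k·n₁)) = σ²·(k+1)/(k·n₁).
So n₁ = (1 + 1/k)·((z_{α} + z_β)/d)² = 1.250 × (2.169/0.78)².
n₁ = 1.250 × 7.73 = 9.7.
Round up: n₁ = 10, giving n₂ = 4 × 10 = 40.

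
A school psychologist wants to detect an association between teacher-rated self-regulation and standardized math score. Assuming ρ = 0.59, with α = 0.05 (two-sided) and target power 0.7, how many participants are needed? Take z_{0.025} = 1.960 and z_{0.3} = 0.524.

n = 17

Fisher's z: C = ½·ln((1+r)/(1−r)) = ½·ln(3.8780) = 0.6777.
n = ((z_{α/2} + z_β)/C)² + 3.
(1.960 + 0.524) / 0.6777 = 2.484 / 0.6777 = 3.665.
n = 3.665² + 3 = 13.43 + 3 = 16.4.
Round up.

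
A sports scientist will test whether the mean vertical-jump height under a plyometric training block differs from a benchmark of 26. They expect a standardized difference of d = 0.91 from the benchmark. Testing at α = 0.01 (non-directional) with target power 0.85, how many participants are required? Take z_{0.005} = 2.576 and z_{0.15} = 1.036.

For a one-sample test: n = ((z_{α/2} + z_β) / d)².
z_{α/2} + z_β = 2.576 + 1.036 = 3.612.
n = (3.612 / 0.91)² = 3.969² = 15.75.
Round up.

n = 16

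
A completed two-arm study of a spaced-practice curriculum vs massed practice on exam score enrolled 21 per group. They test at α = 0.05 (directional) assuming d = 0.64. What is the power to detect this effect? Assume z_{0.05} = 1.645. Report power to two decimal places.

power ≈ 0.67

For two equal groups, power = Φ(d·√(n/2) − z_{α}).
d·√(n/2) = 0.64 × √(21/2) = 0.64 × 3.240 = 2.074.
z_β = 2.074 − 1.645 = 0.429.
Power = Φ(0.429) = 0.666.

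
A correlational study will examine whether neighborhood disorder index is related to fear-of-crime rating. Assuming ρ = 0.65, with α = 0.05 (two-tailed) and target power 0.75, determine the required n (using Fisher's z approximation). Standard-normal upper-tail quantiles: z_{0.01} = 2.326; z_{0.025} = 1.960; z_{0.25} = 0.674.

Fisher's z: C = ½·ln((1+r)/(1−r)) = ½·ln(4.7143) = 0.7753.
n = ((z_{α/2} + z_β)/C)² + 3.
(1.960 + 0.674) / 0.7753 = 2.634 / 0.7753 = 3.397.
n = 3.397² + 3 = 11.54 + 3 = 14.5.
Round up.

n = 15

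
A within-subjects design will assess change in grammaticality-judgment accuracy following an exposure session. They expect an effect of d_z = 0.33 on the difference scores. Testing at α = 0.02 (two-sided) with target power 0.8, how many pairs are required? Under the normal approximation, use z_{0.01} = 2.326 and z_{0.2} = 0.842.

n = 93 pairs

For a paired (one-sample on differences) test: n = ((z_{α/2} + z_β) / d)².
z_{α/2} + z_β = 2.326 + 0.842 = 3.168.
n = (3.168 / 0.33)² = 9.600² = 92.16.
Round up.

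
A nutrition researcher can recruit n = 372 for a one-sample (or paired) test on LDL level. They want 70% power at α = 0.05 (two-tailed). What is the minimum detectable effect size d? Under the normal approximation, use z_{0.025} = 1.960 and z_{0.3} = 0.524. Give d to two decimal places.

d_min ≈ 0.13

For a single sample (or paired design) of n = 372: d_min = (z_{α/2} + z_β)/√n.
z-sum = 1.960 + 0.524 = 2.484.
d_min = 2.484 / √372 = 2.484 / 19.287 = 0.129.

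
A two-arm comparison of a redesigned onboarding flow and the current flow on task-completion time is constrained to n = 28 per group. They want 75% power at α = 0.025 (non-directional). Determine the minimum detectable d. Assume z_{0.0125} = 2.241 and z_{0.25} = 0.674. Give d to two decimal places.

d_min ≈ 0.78

For two independent groups of n = 28 each: d_min = (z_{α/2} + z_β)·√(2/n).
z-sum = 2.241 + 0.674 = 2.915.
d_min = 2.915 × √(2/28) = 2.915 × 0.2673 = 0.779.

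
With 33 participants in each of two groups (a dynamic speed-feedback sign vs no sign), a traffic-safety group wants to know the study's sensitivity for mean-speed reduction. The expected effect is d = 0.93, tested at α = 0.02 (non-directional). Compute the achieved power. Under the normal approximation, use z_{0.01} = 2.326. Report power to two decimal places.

For two equal groups, power = Φ(d·√(n/2) − z_{α/2}).
d·√(n/2) = 0.93 × √(33/2) = 0.93 × 4.062 = 3.778.
z_β = 3.778 − 2.326 = 1.452.
Power = Φ(1.452) = 0.927.

power ≈ 0.93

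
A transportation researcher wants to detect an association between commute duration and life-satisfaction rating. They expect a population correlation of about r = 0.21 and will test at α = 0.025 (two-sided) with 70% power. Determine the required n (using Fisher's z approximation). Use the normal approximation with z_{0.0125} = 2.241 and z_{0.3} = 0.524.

n = 172

Fisher's z: C = ½·ln((1+r)/(1−r)) = ½·ln(1.5316) = 0.2132.
n = ((z_{α/2} + z_β)/C)² + 3.
(2.241 + 0.524) / 0.2132 = 2.765 / 0.2132 = 12.969.
n = 12.969² + 3 = 168.20 + 3 = 171.2.
Round up.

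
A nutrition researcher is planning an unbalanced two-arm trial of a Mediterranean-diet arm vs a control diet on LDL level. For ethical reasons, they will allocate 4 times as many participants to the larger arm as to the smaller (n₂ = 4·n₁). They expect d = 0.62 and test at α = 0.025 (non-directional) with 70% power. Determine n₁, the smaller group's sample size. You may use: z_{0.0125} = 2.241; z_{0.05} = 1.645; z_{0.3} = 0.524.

With allocation ratio k = n₂/n₁ = 4, Var(x̄₁−x̄₂) = σ²(1/n₁ + 1/(k·n₁)) = σ²·(k+1)/(k·n₁).
So n₁ = (1 + 1/k)·((z_{α/2} + z_β)/d)² = 1.250 × (2.765/0.62)².
n₁ = 1.250 × 19.89 = 24.9.
Round up: n₁ = 25, giving n₂ = 4 × 25 = 100.

n₁ = 25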